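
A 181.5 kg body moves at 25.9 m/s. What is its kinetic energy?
KE = ½mv² = ½(181.5)(25.9)² = 60880 J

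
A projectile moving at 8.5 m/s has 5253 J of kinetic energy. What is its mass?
m = 2·KE/v² = 2·5253/(8.5)² = 145.4 kg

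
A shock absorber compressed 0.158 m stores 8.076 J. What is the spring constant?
k = 2·PE/x² = 2·8.076/(0.158)² = 647.0 N/m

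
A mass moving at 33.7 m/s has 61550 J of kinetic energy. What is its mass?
m = 2·KE/v² = 2·61550/(33.7)² = 108.4 kg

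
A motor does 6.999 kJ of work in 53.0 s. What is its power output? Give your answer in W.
Convert to SI: W = 6999.0 J, t = 53.0 s
P = W/t = 6999.0/53.0 = 132.1 W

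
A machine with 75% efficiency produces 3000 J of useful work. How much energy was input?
W_in = W_out/η = 3000/0.75 = 4000 J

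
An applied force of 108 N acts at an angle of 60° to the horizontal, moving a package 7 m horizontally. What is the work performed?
W = F·d·cosθ = (108)(7)cos(60°) = 378.0 J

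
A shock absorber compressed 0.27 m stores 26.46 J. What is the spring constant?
k = 2·PE/x² = 2·26.46/(0.27)² = 725.9 N/m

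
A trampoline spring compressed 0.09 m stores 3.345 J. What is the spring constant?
k = 2·PE/x² = 2·3.345/(0.09)² = 825.9 N/m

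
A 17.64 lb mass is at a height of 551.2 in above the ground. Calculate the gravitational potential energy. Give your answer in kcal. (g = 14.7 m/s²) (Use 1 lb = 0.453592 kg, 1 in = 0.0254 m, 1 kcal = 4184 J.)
Convert to SI: m = 8.00136 kg, h = 14.0005 m
PE = mgh = (8.00136)(14.7)(14.0005) = 1646.74 J = 0.3936 kcal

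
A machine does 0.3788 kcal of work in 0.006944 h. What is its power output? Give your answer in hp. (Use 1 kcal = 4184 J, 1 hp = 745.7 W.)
Convert to SI: W = 1584.9 J, t = 24.9984 s
P = W/t = 1584.9/24.9984 = 63.4 W = 0.08502 hp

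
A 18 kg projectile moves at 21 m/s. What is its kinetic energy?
KE = ½mv² = ½(18)(21)² = 3969.0 J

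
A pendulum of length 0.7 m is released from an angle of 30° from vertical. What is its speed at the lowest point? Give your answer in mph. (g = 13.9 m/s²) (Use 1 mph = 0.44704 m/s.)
h = L(1 − cosθ) = 0.7(1 − cos30°) = 0.0937822 m
v = √(2gh) = √(2·13.9·0.0937822) = 1.61467 m/s = 3.612 mph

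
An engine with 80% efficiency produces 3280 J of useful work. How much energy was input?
W_in = W_out/η = 3280/0.8 = 4100 J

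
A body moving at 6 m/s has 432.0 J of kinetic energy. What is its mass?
m = 2·KE/v² = 2·432.0/(6)² = 24.0 kg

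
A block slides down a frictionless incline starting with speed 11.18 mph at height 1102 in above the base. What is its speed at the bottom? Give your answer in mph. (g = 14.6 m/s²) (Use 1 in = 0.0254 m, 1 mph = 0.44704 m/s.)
Convert to SI: v₀ = 4.99791 m/s, h = 27.9908 m
½mv₀² + mgh = ½mv² ⇒ v = √(v₀² + 2gh) = √(4.99791² + 2·14.6·27.9908) = 29.0226 m/s = 64.92 mph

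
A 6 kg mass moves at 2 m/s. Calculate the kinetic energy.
KE = ½mv² = ½(6)(2)² = 12.0 J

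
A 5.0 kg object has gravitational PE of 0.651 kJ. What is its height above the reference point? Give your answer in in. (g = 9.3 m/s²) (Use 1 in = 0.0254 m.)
Convert to SI: m = 5.0 kg, PE = 651.0 J
h = PE/(mg) = 651.0/(5.0·9.3) = 14.0 m = 551.2 in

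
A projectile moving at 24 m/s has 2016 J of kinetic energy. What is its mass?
m = 2·KE/v² = 2·2016/(24)² = 7.0 kg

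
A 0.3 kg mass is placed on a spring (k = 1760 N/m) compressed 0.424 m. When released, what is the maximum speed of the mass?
½kx² = ½mv² ⇒ v = x√(k/m) = (0.424)√(1760/0.3) = 32.48 m/s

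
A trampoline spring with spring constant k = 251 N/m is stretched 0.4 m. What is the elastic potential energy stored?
PE = ½kx² = ½(251)(0.4)² = 20.08 J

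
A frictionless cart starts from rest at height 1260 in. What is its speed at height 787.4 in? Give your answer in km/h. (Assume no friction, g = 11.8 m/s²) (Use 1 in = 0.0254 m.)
Convert to SI: h₁−h₂ = 12.004 m
mgh₁ = mgh₂ + ½mv² ⇒ v = √(2g(h₁−h₂)) = √(2·11.8·12.004) = 16.8314 m/s = 60.59 km/h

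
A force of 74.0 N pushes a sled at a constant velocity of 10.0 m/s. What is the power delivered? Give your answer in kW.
P = Fv = (74.0)(10.0) = 740.0 W = 0.74 kW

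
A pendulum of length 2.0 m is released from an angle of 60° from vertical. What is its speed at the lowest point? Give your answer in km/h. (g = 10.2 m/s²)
h = L(1 − cosθ) = 2.0(1 − cos60°) = 1.0 m
v = √(2gh) = √(2·10.2·1.0) = 4.51664 m/s = 16.26 km/h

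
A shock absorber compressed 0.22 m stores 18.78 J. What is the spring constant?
k = 2·PE/x² = 2·18.78/(0.22)² = 776.0 N/m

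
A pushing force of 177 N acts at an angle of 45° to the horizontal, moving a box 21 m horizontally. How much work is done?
W = F·d·cosθ = (177)(21)cos(45°) = 2628 J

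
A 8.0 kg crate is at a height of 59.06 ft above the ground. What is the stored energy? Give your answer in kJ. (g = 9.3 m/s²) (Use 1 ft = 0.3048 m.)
Convert to SI: m = 8.0 kg, h = 18.0015 m
PE = mgh = (8.0)(9.3)(18.0015) = 1339.31 J = 1.339 kJ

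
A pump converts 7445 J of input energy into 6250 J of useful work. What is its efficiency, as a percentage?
η = W_out/W_in = 6250/7445 = 83.95%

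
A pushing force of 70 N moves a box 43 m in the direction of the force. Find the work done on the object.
W = F·d = (70)(43) = 3010 J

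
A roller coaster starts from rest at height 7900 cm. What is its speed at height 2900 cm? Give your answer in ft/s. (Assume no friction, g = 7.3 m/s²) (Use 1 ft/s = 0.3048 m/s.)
Convert to SI: h₁−h₂ = 50.0 m
mgh₁ = mgh₂ + ½mv² ⇒ v = √(2g(h₁−h₂)) = √(2·7.3·50.0) = 27.0185 m/s = 88.64 ft/s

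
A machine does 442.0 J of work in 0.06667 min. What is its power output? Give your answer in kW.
Convert to SI: W = 442.0 J, t = 4.0002 s
P = W/t = 442.0/4.0002 = 110.494 W = 0.1105 kW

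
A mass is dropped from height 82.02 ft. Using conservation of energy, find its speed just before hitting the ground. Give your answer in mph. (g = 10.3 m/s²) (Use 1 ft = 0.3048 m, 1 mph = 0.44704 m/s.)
Convert to SI: h = 24.9997 m
mgh = ½mv² ⇒ v = √(2gh) = √(2·10.3·24.9997) = 22.6935 m/s = 50.76 mph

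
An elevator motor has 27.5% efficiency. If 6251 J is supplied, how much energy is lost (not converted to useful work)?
W_lost = W_in(1 − η) = 6251·(1 − 0.275) = 4532 J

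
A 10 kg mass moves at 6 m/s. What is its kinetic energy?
KE = ½mv² = ½(10)(6)² = 180.0 J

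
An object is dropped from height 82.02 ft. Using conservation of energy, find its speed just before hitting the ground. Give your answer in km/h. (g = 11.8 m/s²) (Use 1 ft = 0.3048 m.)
Convert to SI: h = 24.9997 m
mgh = ½mv² ⇒ v = √(2gh) = √(2·11.8·24.9997) = 24.2898 m/s = 87.44 km/h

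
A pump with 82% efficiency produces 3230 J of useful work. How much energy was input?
W_in = W_out/η = 3230/0.82 = 3939 J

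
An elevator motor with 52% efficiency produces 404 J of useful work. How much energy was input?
W_in = W_out/η = 404/0.52 = 776.9 J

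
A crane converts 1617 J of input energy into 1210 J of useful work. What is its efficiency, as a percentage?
η = W_out/W_in = 1210/1617 = 74.83%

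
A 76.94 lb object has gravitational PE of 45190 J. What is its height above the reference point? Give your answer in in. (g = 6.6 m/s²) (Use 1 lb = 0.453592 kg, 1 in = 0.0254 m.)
Convert to SI: m = 34.8994 kg, PE = 45190.0 J
h = PE/(mg) = 45190.0/(34.8994·6.6) = 196.192 m = 7724 in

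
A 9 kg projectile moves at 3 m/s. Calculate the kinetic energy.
KE = ½mv² = ½(9)(3)² = 40.5 J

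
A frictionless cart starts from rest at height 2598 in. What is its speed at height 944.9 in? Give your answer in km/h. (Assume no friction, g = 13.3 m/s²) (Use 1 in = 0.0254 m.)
Convert to SI: h₁−h₂ = 41.9887 m
mgh₁ = mgh₂ + ½mv² ⇒ v = √(2g(h₁−h₂)) = √(2·13.3·41.9887) = 33.4201 m/s = 120.3 km/h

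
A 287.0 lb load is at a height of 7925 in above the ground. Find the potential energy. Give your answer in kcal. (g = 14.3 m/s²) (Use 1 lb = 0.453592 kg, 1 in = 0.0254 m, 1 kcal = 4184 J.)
Convert to SI: m = 130.181 kg, h = 201.295 m
PE = mgh = (130.181)(14.3)(201.295) = 374728 J = 89.56 kcal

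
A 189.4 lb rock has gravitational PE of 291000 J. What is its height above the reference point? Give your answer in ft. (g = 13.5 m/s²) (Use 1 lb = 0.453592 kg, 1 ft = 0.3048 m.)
Convert to SI: m = 85.9103 kg, PE = 291000 J
h = PE/(mg) = 291000/(85.9103·13.5) = 250.908 m = 823.2 ft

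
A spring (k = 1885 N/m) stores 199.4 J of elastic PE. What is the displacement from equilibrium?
x = √(2·PE/k) = √(2·199.4/1885) = 0.46 m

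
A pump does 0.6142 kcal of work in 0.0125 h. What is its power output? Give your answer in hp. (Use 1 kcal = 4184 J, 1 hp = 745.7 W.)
Convert to SI: W = 2569.81 J, t = 45.0 s
P = W/t = 2569.81/45.0 = 57.107 W = 0.07658 hp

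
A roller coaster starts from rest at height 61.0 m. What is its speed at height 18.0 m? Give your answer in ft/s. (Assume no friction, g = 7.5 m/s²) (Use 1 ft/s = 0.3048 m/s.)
mgh₁ = mgh₂ + ½mv² ⇒ v = √(2g(h₁−h₂)) = √(2·7.5·43.0) = 25.3969 m/s = 83.32 ft/s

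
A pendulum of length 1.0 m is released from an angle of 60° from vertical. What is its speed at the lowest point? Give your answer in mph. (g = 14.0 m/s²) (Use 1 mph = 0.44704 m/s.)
h = L(1 − cosθ) = 1.0(1 − cos60°) = 0.5 m
v = √(2gh) = √(2·14.0·0.5) = 3.74166 m/s = 8.37 mph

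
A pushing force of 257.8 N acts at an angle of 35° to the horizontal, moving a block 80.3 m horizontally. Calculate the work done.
W = F·d·cosθ = (257.8)(80.3)cos(35°) = 16960 J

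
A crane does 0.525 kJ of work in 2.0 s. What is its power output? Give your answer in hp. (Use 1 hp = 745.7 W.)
Convert to SI: W = 525.0 J, t = 2.0 s
P = W/t = 525.0/2.0 = 262.5 W = 0.352 hp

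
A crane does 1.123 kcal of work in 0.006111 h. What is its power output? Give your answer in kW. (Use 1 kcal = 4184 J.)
Convert to SI: W = 4698.63 J, t = 21.9996 s
P = W/t = 4698.63/21.9996 = 213.578 W = 0.2136 kW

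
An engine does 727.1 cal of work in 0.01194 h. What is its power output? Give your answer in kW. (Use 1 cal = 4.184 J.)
Convert to SI: W = 3042.19 J, t = 42.984 s
P = W/t = 3042.19/42.984 = 70.7749 W = 0.07077 kW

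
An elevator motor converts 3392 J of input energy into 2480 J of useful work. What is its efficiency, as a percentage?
η = W_out/W_in = 2480/3392 = 73.11%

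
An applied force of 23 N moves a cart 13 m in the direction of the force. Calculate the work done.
W = F·d = (23)(13) = 299.0 J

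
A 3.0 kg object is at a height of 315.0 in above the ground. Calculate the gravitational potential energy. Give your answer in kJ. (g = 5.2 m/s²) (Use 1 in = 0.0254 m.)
Convert to SI: m = 3.0 kg, h = 8.001 m
PE = mgh = (3.0)(5.2)(8.001) = 124.816 J = 0.1248 kJ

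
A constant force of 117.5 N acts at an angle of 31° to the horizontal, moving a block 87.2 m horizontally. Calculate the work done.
W = F·d·cosθ = (117.5)(87.2)cos(31°) = 8783 J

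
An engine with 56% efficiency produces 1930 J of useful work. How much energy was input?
W_in = W_out/η = 1930/0.56 = 3446 J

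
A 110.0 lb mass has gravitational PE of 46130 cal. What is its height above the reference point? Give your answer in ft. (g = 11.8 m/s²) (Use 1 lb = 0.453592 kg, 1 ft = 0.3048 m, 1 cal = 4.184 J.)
Convert to SI: m = 49.8951 kg, PE = 193008 J
h = PE/(mg) = 193008/(49.8951·11.8) = 327.82 m = 1076 ft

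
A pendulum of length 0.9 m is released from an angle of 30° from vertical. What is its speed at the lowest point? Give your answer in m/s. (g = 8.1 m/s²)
h = L(1 − cosθ) = 0.9(1 − cos30°) = 0.120577 m
v = √(2gh) = √(2·8.1·0.120577) = 1.398 m/s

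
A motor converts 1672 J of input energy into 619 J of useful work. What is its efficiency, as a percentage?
η = W_out/W_in = 619/1672 = 37.02%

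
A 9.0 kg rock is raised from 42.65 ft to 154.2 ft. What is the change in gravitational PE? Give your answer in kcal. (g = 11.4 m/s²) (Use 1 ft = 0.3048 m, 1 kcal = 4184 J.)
Convert to SI: m = 9.0 kg, Δh = 34.0004 m
ΔPE = mgΔh = (9.0)(11.4)(34.0004) = 3488.45 J = 0.8338 kcal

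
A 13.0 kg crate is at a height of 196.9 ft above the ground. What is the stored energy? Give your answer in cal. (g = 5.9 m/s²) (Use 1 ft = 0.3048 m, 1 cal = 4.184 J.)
Convert to SI: m = 13.0 kg, h = 60.0151 m
PE = mgh = (13.0)(5.9)(60.0151) = 4603.16 J = 1100 cal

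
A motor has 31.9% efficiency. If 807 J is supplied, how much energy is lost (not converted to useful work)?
W_lost = W_in(1 − η) = 807·(1 − 0.319) = 549.6 J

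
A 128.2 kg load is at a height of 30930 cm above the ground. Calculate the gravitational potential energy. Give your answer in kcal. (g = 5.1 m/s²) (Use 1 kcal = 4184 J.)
Convert to SI: m = 128.2 kg, h = 309.3 m
PE = mgh = (128.2)(5.1)(309.3) = 202227 J = 48.33 kcal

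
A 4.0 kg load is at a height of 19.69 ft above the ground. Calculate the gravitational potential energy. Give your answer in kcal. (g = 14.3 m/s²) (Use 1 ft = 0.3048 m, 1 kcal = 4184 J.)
Convert to SI: m = 4.0 kg, h = 6.00151 m
PE = mgh = (4.0)(14.3)(6.00151) = 343.286 J = 0.08205 kcal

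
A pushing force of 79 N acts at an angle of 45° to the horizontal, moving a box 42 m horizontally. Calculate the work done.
W = F·d·cosθ = (79)(42)cos(45°) = 2346 J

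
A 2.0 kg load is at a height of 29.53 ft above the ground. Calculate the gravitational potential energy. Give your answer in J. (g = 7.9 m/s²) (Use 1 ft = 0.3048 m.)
Convert to SI: m = 2.0 kg, h = 9.00074 m
PE = mgh = (2.0)(7.9)(9.00074) = 142.2 J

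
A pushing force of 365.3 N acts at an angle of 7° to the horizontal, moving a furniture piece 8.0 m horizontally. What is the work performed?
W = F·d·cosθ = (365.3)(8.0)cos(7°) = 2901 J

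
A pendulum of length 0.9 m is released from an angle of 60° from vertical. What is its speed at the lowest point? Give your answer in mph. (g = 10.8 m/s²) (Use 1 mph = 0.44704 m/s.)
h = L(1 − cosθ) = 0.9(1 − cos60°) = 0.45 m
v = √(2gh) = √(2·10.8·0.45) = 3.11769 m/s = 6.974 mph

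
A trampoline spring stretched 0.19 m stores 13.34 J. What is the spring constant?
k = 2·PE/x² = 2·13.34/(0.19)² = 739.1 N/m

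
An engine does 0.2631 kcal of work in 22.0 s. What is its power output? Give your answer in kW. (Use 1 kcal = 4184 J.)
Convert to SI: W = 1100.81 J, t = 22.0 s
P = W/t = 1100.81/22.0 = 50.0368 W = 0.05004 kW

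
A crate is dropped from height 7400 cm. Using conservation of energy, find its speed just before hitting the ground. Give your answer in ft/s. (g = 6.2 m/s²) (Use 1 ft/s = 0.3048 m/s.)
Convert to SI: h = 74.0 m
mgh = ½mv² ⇒ v = √(2gh) = √(2·6.2·74.0) = 30.2919 m/s = 99.38 ft/s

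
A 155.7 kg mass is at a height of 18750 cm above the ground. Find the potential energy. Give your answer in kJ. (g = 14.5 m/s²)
Convert to SI: m = 155.7 kg, h = 187.5 m
PE = mgh = (155.7)(14.5)(187.5) = 423309 J = 423.3 kJ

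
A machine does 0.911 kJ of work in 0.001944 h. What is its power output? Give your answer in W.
Convert to SI: W = 911.0 J, t = 6.9984 s
P = W/t = 911.0/6.9984 = 130.2 W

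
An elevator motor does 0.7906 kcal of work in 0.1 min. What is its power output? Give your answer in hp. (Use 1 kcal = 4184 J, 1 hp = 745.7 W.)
Convert to SI: W = 3307.87 J, t = 6.0 s
P = W/t = 3307.87/6.0 = 551.312 W = 0.7393 hp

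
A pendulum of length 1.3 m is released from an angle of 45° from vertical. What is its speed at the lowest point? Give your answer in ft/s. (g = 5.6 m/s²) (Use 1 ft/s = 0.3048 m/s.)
h = L(1 − cosθ) = 1.3(1 − cos45°) = 0.380761 m
v = √(2gh) = √(2·5.6·0.380761) = 2.06507 m/s = 6.775 ft/s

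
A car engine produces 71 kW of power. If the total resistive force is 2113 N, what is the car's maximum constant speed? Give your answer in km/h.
P = Fv ⇒ v = P/F = 71000 W/2113.0 N = 33.6015 m/s = 121.0 km/h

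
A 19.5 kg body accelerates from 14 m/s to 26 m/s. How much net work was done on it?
W = ΔKE = ½m(v₂² − v₁²) = ½(19.5)(26² − 14²) = 4680.0 J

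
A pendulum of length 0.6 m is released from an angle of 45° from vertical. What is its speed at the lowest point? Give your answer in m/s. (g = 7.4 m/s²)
h = L(1 − cosθ) = 0.6(1 − cos45°) = 0.175736 m
v = √(2gh) = √(2·7.4·0.175736) = 1.613 m/s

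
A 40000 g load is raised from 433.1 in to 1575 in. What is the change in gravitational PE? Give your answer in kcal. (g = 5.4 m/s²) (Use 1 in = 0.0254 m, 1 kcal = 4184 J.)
Convert to SI: m = 40.0 kg, Δh = 29.0043 m
ΔPE = mgΔh = (40.0)(5.4)(29.0043) = 6264.92 J = 1.497 kcal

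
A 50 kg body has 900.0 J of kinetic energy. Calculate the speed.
v = √(2·KE/m) = √(2·900.0/50) = 6.0 m/s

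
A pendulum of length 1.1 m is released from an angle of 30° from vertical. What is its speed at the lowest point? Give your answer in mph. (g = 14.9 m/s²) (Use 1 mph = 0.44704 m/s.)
h = L(1 − cosθ) = 1.1(1 − cos30°) = 0.147372 m
v = √(2gh) = √(2·14.9·0.147372) = 2.09564 m/s = 4.688 mph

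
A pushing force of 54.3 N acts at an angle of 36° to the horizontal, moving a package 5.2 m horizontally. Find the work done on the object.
W = F·d·cosθ = (54.3)(5.2)cos(36°) = 228.4 J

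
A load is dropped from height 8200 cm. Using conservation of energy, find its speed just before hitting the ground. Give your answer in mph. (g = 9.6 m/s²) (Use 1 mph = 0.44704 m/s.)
Convert to SI: h = 82.0 m
mgh = ½mv² ⇒ v = √(2gh) = √(2·9.6·82.0) = 39.6787 m/s = 88.76 mph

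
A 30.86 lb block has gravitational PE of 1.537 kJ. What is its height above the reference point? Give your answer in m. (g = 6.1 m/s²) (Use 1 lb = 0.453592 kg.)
Convert to SI: m = 13.9978 kg, PE = 1537.0 J
h = PE/(mg) = 1537.0/(13.9978·6.1) = 18.0 m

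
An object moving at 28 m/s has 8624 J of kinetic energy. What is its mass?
m = 2·KE/v² = 2·8624/(28)² = 22.0 kg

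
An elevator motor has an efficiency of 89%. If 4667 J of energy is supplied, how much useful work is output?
W_out = η·W_in = 0.89·4667 = 4153.63 J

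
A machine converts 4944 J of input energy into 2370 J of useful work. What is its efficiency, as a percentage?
η = W_out/W_in = 2370/4944 = 47.94%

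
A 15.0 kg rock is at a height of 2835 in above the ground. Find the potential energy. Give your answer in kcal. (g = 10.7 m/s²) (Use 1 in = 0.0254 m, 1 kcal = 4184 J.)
Convert to SI: m = 15.0 kg, h = 72.009 m
PE = mgh = (15.0)(10.7)(72.009) = 11557.4 J = 2.762 kcal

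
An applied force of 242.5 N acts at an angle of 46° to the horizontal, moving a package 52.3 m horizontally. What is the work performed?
W = F·d·cosθ = (242.5)(52.3)cos(46°) = 8810 J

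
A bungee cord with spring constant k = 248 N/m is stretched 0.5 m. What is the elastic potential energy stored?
PE = ½kx² = ½(248)(0.5)² = 31.0 J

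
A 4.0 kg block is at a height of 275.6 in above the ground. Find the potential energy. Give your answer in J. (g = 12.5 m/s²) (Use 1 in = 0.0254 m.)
Convert to SI: m = 4.0 kg, h = 7.00024 m
PE = mgh = (4.0)(12.5)(7.00024) = 350.0 J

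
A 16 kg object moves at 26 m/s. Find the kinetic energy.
KE = ½mv² = ½(16)(26)² = 5408.0 J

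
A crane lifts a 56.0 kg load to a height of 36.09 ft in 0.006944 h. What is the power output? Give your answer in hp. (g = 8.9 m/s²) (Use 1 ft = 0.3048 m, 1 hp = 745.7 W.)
Convert to SI: m = 56.0 kg, h = 11.0002 m, t = 24.9984 s
P = mgh/t = (56.0)(8.9)(11.0002)/24.9984 = 219.315 W = 0.2941 hp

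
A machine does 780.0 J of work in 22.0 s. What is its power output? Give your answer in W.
P = W/t = 780.0/22.0 = 35.45 W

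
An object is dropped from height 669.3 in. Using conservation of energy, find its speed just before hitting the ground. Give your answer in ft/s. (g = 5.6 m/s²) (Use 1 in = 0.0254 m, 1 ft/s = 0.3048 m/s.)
Convert to SI: h = 17.0002 m
mgh = ½mv² ⇒ v = √(2gh) = √(2·5.6·17.0002) = 13.7986 m/s = 45.27 ft/s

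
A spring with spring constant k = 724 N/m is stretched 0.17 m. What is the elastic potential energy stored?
PE = ½kx² = ½(724)(0.17)² = 10.46 J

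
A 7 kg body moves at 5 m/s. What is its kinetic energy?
KE = ½mv² = ½(7)(5)² = 87.5 J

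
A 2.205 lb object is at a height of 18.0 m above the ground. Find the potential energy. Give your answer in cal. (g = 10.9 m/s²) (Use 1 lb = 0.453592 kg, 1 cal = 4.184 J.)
Convert to SI: m = 1.00017 kg, h = 18.0 m
PE = mgh = (1.00017)(10.9)(18.0) = 196.233 J = 46.9 cal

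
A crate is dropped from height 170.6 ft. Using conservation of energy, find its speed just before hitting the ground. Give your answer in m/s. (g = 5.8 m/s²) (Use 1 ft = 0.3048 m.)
Convert to SI: h = 51.9989 m
mgh = ½mv² ⇒ v = √(2gh) = √(2·5.8·51.9989) = 24.56 m/s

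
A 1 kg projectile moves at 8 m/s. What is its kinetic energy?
KE = ½mv² = ½(1)(8)² = 32.0 J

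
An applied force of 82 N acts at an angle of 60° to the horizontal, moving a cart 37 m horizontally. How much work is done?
W = F·d·cosθ = (82)(37)cos(60°) = 1517 J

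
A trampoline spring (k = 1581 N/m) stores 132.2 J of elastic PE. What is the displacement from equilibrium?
x = √(2·PE/k) = √(2·132.2/1581) = 0.4089 m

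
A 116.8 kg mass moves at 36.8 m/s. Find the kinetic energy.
KE = ½mv² = ½(116.8)(36.8)² = 79090 J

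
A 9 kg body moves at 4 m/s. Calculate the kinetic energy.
KE = ½mv² = ½(9)(4)² = 72.0 J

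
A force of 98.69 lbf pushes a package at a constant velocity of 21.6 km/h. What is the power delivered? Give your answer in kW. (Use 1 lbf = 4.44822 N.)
Convert to SI: F = 438.995 N, v = 6.0 m/s
P = Fv = (438.995)(6.0) = 2633.97 W = 2.634 kW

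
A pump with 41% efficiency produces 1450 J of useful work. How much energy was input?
W_in = W_out/η = 1450/0.41 = 3537 J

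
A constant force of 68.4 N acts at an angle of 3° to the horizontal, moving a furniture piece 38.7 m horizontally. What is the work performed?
W = F·d·cosθ = (68.4)(38.7)cos(3°) = 2643 J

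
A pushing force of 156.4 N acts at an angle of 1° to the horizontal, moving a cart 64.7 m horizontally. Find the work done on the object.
W = F·d·cosθ = (156.4)(64.7)cos(1°) = 10120 J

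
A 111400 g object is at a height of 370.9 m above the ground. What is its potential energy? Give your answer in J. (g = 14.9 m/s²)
Convert to SI: m = 111.4 kg, h = 370.9 m
PE = mgh = (111.4)(14.9)(370.9) = 615600 J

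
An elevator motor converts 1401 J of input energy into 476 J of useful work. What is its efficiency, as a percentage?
η = W_out/W_in = 476/1401 = 33.98%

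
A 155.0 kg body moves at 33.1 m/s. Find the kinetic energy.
KE = ½mv² = ½(155.0)(33.1)² = 84910 J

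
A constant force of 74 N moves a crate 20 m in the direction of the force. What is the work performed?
W = F·d = (74)(20) = 1480 J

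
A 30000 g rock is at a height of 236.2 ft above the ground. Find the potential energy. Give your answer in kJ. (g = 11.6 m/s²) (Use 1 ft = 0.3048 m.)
Convert to SI: m = 30.0 kg, h = 71.9938 m
PE = mgh = (30.0)(11.6)(71.9938) = 25053.8 J = 25.05 kJ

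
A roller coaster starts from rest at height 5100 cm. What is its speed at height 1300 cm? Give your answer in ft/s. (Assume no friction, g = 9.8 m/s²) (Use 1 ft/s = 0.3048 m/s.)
Convert to SI: h₁−h₂ = 38.0 m
mgh₁ = mgh₂ + ½mv² ⇒ v = √(2g(h₁−h₂)) = √(2·9.8·38.0) = 27.291 m/s = 89.54 ft/s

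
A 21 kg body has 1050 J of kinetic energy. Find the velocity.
v = √(2·KE/m) = √(2·1050/21) = 10.0 m/s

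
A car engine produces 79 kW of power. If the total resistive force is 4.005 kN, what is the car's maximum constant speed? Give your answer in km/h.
Convert to SI: F = 4005.0 N
P = Fv ⇒ v = P/F = 79000 W/4005.0 N = 19.7253 m/s = 71.01 km/h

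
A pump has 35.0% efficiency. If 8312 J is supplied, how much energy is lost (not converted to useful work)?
W_lost = W_in(1 − η) = 8312·(1 − 0.35) = 5403 J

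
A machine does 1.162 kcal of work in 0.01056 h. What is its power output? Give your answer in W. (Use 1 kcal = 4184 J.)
Convert to SI: W = 4861.81 J, t = 38.016 s
P = W/t = 4861.81/38.016 = 127.9 W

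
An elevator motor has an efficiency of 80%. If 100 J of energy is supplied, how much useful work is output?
W_out = η·W_in = 0.8·100 = 80.0 J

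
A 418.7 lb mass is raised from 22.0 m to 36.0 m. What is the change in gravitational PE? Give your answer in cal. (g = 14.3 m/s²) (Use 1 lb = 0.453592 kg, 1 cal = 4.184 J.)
Convert to SI: m = 189.919 kg, Δh = 14.0 m
ΔPE = mgΔh = (189.919)(14.3)(14.0) = 38021.8 J = 9087 cal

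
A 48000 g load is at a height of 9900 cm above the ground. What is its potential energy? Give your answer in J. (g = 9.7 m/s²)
Convert to SI: m = 48.0 kg, h = 99.0 m
PE = mgh = (48.0)(9.7)(99.0) = 46090 J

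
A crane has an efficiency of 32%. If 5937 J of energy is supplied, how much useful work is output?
W_out = η·W_in = 0.32·5937 = 1899.84 J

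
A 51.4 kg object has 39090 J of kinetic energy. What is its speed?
v = √(2·KE/m) = √(2·39090/51.4) = 39.0 m/s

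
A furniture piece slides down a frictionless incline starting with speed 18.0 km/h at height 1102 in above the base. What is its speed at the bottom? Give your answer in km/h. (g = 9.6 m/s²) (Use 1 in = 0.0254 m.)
Convert to SI: v₀ = 5.0 m/s, h = 27.9908 m
½mv₀² + mgh = ½mv² ⇒ v = √(v₀² + 2gh) = √(5.0² + 2·9.6·27.9908) = 23.7155 m/s = 85.38 km/h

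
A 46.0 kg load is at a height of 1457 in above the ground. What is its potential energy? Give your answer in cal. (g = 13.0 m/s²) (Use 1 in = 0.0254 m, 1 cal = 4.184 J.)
Convert to SI: m = 46.0 kg, h = 37.0078 m
PE = mgh = (46.0)(13.0)(37.0078) = 22130.7 J = 5289 cal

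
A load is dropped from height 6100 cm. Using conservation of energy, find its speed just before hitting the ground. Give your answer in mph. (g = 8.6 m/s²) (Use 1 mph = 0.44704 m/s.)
Convert to SI: h = 61.0 m
mgh = ½mv² ⇒ v = √(2gh) = √(2·8.6·61.0) = 32.3914 m/s = 72.46 mph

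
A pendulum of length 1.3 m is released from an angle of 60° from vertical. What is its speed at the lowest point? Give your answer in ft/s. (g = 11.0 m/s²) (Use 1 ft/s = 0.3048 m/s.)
h = L(1 − cosθ) = 1.3(1 − cos60°) = 0.65 m
v = √(2gh) = √(2·11.0·0.65) = 3.78153 m/s = 12.41 ft/s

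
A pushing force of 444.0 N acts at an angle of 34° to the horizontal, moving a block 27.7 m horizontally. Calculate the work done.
W = F·d·cosθ = (444.0)(27.7)cos(34°) = 10200 J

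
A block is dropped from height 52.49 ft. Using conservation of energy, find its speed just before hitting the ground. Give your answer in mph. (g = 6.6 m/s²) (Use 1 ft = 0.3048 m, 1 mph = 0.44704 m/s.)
Convert to SI: h = 15.999 m
mgh = ½mv² ⇒ v = √(2gh) = √(2·6.6·15.999) = 14.5322 m/s = 32.51 mph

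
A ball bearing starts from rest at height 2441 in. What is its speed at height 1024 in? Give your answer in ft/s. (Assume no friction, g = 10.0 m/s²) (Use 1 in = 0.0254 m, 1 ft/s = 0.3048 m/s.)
Convert to SI: h₁−h₂ = 35.9918 m
mgh₁ = mgh₂ + ½mv² ⇒ v = √(2g(h₁−h₂)) = √(2·10.0·35.9918) = 26.8298 m/s = 88.02 ft/s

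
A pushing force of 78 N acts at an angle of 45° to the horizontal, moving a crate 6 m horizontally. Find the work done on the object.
W = F·d·cosθ = (78)(6)cos(45°) = 330.9 J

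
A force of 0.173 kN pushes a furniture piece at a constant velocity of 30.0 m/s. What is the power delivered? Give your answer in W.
Convert to SI: F = 173.0 N, v = 30.0 m/s
P = Fv = (173.0)(30.0) = 5190 W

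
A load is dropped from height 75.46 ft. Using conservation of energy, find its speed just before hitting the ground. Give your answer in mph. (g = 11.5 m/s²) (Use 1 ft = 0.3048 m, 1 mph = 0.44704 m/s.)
Convert to SI: h = 23.0002 m
mgh = ½mv² ⇒ v = √(2gh) = √(2·11.5·23.0002) = 23.0001 m/s = 51.45 mph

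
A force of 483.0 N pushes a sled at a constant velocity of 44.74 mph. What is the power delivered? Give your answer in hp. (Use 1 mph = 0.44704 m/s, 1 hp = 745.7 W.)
Convert to SI: F = 483.0 N, v = 20.0006 m/s
P = Fv = (483.0)(20.0006) = 9660.28 W = 12.95 hp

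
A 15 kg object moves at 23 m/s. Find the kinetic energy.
KE = ½mv² = ½(15)(23)² = 3967.5 J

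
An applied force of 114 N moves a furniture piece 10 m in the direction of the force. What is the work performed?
W = F·d = (114)(10) = 1140 J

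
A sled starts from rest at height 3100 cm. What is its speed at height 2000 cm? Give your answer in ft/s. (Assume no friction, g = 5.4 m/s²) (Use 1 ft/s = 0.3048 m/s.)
Convert to SI: h₁−h₂ = 11.0 m
mgh₁ = mgh₂ + ½mv² ⇒ v = √(2g(h₁−h₂)) = √(2·5.4·11.0) = 10.8995 m/s = 35.76 ft/s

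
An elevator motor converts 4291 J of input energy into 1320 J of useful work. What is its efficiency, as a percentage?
η = W_out/W_in = 1320/4291 = 30.76%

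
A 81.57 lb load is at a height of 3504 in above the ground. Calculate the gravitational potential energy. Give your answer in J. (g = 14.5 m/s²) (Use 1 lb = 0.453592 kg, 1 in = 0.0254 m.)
Convert to SI: m = 36.9995 kg, h = 89.0016 m
PE = mgh = (36.9995)(14.5)(89.0016) = 47750 J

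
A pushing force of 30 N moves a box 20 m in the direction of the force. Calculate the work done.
W = F·d = (30)(20) = 600.0 J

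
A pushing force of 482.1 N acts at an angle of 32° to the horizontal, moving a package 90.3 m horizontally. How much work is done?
W = F·d·cosθ = (482.1)(90.3)cos(32°) = 36920 J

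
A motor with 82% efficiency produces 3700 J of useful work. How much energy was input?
W_in = W_out/η = 3700/0.82 = 4512 J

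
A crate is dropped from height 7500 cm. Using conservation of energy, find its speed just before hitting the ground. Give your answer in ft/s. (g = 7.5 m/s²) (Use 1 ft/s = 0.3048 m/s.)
Convert to SI: h = 75.0 m
mgh = ½mv² ⇒ v = √(2gh) = √(2·7.5·75.0) = 33.541 m/s = 110.0 ft/s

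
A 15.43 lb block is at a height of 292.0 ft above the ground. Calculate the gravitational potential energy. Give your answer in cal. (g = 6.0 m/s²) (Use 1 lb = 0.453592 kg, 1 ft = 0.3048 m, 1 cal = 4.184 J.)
Convert to SI: m = 6.99892 kg, h = 89.0016 m
PE = mgh = (6.99892)(6.0)(89.0016) = 3737.49 J = 893.3 cal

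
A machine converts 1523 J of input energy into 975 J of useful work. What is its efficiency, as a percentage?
η = W_out/W_in = 975/1523 = 64.02%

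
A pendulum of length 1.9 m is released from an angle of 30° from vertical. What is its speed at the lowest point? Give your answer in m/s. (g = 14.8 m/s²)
h = L(1 − cosθ) = 1.9(1 − cos30°) = 0.254552 m
v = √(2gh) = √(2·14.8·0.254552) = 2.745 m/s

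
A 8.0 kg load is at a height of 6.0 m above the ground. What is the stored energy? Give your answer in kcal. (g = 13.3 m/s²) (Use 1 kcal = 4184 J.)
PE = mgh = (8.0)(13.3)(6.0) = 638.4 J = 0.1526 kcal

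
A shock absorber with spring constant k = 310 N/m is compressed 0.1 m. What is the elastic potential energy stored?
PE = ½kx² = ½(310)(0.1)² = 1.55 J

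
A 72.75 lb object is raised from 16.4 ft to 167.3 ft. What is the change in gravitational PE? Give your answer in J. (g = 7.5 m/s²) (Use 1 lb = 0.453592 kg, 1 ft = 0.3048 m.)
Convert to SI: m = 32.9988 kg, Δh = 45.9943 m
ΔPE = mgΔh = (32.9988)(7.5)(45.9943) = 11380 J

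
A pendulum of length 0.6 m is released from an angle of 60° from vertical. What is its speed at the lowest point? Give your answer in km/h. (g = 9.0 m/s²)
h = L(1 − cosθ) = 0.6(1 − cos60°) = 0.3 m
v = √(2gh) = √(2·9.0·0.3) = 2.32379 m/s = 8.366 km/h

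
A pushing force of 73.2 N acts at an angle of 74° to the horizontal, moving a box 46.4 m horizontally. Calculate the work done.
W = F·d·cosθ = (73.2)(46.4)cos(74°) = 936.2 J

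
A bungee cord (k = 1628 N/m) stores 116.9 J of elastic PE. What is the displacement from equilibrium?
x = √(2·PE/k) = √(2·116.9/1628) = 0.379 m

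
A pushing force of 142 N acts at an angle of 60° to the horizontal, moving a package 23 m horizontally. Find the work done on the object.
W = F·d·cosθ = (142)(23)cos(60°) = 1633 J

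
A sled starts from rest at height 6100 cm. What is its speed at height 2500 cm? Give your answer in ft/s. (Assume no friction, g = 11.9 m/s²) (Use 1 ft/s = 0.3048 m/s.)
Convert to SI: h₁−h₂ = 36.0 m
mgh₁ = mgh₂ + ½mv² ⇒ v = √(2g(h₁−h₂)) = √(2·11.9·36.0) = 29.2711 m/s = 96.03 ft/s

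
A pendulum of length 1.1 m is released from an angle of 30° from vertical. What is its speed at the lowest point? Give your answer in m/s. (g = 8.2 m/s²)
h = L(1 − cosθ) = 1.1(1 − cos30°) = 0.147372 m
v = √(2gh) = √(2·8.2·0.147372) = 1.555 m/s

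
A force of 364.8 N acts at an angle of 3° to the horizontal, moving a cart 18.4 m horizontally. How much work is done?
W = F·d·cosθ = (364.8)(18.4)cos(3°) = 6703 J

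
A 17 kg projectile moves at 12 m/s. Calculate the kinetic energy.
KE = ½mv² = ½(17)(12)² = 1224.0 J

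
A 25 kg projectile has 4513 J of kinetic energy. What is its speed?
v = √(2·KE/m) = √(2·4513/25) = 19.0 m/s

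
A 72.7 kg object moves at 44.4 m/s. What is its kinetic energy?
KE = ½mv² = ½(72.7)(44.4)² = 71660 J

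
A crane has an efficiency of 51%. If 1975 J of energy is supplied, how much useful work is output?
W_out = η·W_in = 0.51·1975 = 1007.25 J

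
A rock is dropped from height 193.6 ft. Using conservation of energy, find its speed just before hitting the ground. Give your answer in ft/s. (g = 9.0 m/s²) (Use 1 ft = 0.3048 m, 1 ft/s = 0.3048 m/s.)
Convert to SI: h = 59.0093 m
mgh = ½mv² ⇒ v = √(2gh) = √(2·9.0·59.0093) = 32.5909 m/s = 106.9 ft/s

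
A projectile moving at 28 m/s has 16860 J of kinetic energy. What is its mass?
m = 2·KE/v² = 2·16860/(28)² = 43.01 kg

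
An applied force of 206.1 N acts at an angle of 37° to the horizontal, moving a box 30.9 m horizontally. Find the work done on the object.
W = F·d·cosθ = (206.1)(30.9)cos(37°) = 5086 J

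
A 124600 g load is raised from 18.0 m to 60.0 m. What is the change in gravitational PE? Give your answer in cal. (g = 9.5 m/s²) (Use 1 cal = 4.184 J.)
Convert to SI: m = 124.6 kg, Δh = 42.0 m
ΔPE = mgΔh = (124.6)(9.5)(42.0) = 49715.4 J = 11880 cal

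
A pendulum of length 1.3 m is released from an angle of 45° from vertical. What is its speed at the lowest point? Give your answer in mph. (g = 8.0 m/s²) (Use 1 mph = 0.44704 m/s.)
h = L(1 − cosθ) = 1.3(1 − cos45°) = 0.380761 m
v = √(2gh) = √(2·8.0·0.380761) = 2.46823 m/s = 5.521 mph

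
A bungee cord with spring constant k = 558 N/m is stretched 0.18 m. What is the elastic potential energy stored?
PE = ½kx² = ½(558)(0.18)² = 9.04 J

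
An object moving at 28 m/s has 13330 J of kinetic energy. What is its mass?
m = 2·KE/v² = 2·13330/(28)² = 34.01 kg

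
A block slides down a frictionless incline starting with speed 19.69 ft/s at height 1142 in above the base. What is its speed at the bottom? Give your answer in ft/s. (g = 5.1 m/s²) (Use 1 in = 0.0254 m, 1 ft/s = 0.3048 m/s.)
Convert to SI: v₀ = 6.00151 m/s, h = 29.0068 m
½mv₀² + mgh = ½mv² ⇒ v = √(v₀² + 2gh) = √(6.00151² + 2·5.1·29.0068) = 18.2178 m/s = 59.77 ft/s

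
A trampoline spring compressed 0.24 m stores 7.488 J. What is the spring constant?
k = 2·PE/x² = 2·7.488/(0.24)² = 260.0 N/m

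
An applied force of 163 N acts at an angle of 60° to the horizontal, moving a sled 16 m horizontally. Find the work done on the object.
W = F·d·cosθ = (163)(16)cos(60°) = 1304 J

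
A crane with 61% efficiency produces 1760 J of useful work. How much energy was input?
W_in = W_out/η = 1760/0.61 = 2885 J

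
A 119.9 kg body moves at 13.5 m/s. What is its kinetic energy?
KE = ½mv² = ½(119.9)(13.5)² = 10930 J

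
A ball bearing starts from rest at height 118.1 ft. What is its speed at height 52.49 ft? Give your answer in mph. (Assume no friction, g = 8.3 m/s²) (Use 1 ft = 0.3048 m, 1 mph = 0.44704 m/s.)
Convert to SI: h₁−h₂ = 19.9979 m
mgh₁ = mgh₂ + ½mv² ⇒ v = √(2g(h₁−h₂)) = √(2·8.3·19.9979) = 18.2199 m/s = 40.76 mph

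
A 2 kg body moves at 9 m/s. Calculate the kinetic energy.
KE = ½mv² = ½(2)(9)² = 81.0 J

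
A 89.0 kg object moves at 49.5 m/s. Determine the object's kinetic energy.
KE = ½mv² = ½(89.0)(49.5)² = 109000 J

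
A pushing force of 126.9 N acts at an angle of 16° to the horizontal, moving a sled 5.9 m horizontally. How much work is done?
W = F·d·cosθ = (126.9)(5.9)cos(16°) = 719.7 J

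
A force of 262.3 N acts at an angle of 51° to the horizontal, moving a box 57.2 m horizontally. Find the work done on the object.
W = F·d·cosθ = (262.3)(57.2)cos(51°) = 9442 J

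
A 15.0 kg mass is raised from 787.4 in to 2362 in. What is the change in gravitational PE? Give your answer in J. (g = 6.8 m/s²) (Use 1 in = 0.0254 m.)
Convert to SI: m = 15.0 kg, Δh = 39.9948 m
ΔPE = mgΔh = (15.0)(6.8)(39.9948) = 4079 J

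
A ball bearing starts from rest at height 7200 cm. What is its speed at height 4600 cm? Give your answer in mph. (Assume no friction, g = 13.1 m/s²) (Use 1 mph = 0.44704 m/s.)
Convert to SI: h₁−h₂ = 26.0 m
mgh₁ = mgh₂ + ½mv² ⇒ v = √(2g(h₁−h₂)) = √(2·13.1·26.0) = 26.0998 m/s = 58.38 mph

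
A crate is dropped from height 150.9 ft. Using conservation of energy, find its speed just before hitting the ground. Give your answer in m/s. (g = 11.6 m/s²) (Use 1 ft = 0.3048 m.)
Convert to SI: h = 45.9943 m
mgh = ½mv² ⇒ v = √(2gh) = √(2·11.6·45.9943) = 32.67 m/s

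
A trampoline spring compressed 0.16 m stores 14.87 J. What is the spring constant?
k = 2·PE/x² = 2·14.87/(0.16)² = 1162 N/m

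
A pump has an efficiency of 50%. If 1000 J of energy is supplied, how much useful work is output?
W_out = η·W_in = 0.5·1000 = 500.0 J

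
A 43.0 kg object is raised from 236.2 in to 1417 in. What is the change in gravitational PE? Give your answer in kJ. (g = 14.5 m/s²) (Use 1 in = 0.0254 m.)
Convert to SI: m = 43.0 kg, Δh = 29.9923 m
ΔPE = mgΔh = (43.0)(14.5)(29.9923) = 18700.2 J = 18.7 kJ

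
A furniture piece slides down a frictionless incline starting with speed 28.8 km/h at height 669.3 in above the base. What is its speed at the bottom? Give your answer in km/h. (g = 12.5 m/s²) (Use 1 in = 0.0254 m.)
Convert to SI: v₀ = 8.0 m/s, h = 17.0002 m
½mv₀² + mgh = ½mv² ⇒ v = √(v₀² + 2gh) = √(8.0² + 2·12.5·17.0002) = 22.1135 m/s = 79.61 km/h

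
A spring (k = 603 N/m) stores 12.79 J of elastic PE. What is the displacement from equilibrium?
x = √(2·PE/k) = √(2·12.79/603) = 0.206 m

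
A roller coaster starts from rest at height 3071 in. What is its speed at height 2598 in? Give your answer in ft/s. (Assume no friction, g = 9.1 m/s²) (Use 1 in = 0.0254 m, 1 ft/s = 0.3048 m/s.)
Convert to SI: h₁−h₂ = 12.0142 m
mgh₁ = mgh₂ + ½mv² ⇒ v = √(2g(h₁−h₂)) = √(2·9.1·12.0142) = 14.7871 m/s = 48.51 ft/s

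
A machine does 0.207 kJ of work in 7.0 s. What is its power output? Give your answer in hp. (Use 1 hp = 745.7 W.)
Convert to SI: W = 207.0 J, t = 7.0 s
P = W/t = 207.0/7.0 = 29.5714 W = 0.03966 hp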